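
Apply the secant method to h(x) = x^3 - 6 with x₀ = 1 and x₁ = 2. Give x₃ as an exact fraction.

h(1) = -5, h(2) = 2. x₂ = 2 - 2·(2 - 1)/(2 - (-5)) = 12/7.
h(2) = 2, h(12/7) = -330/343. x₃ = (12/7) - (-330/343)·((12/7) - 2)/((-330/343) - 2) = 459/254.

459/254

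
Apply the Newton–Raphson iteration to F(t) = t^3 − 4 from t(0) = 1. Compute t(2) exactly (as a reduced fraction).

F'(t) = 3t^2.
F(1) = −3, F'(1) = 3, so t(1) = 1 − (−3)/3 = 2.
F(2) = 4, F'(2) = 12, so t(2) = 2 − 4/12 = 5/3.

5/3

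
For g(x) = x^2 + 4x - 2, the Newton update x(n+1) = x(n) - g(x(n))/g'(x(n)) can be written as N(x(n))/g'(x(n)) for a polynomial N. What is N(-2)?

g'(x) = 2x + 4.
N(x) = x·g'(x) - g(x) = x·(2x + 4) - (x^2 + 4x - 2) = x^2 + 2.
N(-2) = 6.

6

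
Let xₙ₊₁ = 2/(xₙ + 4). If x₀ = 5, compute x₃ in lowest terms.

38/85

x₁ = 2/(5 + 4) = 2/9.
x₂ = 2/(2/9 + 4) = 9/19.
x₃ = 2/(9/19 + 4) = 38/85.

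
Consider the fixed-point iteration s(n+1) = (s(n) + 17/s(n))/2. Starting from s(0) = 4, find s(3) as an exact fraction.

9478657/2298912

s(1) = (4 + 17/4)/2 = 33/8.
s(2) = (33/8 + 17/(33/8))/2 = 2177/528.
s(3) = (2177/528 + 17/(2177/528))/2 = 9478657/2298912.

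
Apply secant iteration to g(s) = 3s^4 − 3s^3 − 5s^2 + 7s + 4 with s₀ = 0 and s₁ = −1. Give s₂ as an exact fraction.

g(0) = 4, g(−1) = −2. s₂ = (−1) − (−2)·((−1) − 0)/((−2) − 4) = −2/3.

−2/3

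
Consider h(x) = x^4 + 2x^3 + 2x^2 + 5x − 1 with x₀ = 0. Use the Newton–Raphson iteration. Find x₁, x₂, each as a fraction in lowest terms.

h'(x) = 4x^3 + 6x^2 + 4x + 5.
h(0) = −1, h'(0) = 5, so x₁ = 0 − (−1)/5 = 1/5.
h(1/5) = 61/625, h'(1/5) = 759/125, so x₂ = (1/5) − (61/625)/(759/125) = 698/3795.

x₁ = 1/5, x₂ = 698/3795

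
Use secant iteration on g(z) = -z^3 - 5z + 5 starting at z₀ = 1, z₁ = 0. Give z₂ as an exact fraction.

g(1) = -1, g(0) = 5. z₂ = 0 - 5·(0 - 1)/(5 - (-1)) = 5/6.

5/6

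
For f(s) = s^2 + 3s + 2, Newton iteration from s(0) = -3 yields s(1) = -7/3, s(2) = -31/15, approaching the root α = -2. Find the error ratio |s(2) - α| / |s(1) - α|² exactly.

3/5

s(1) - α = -7/3 - (-2) = -7/3 + 2 = -1/3, so |s(1) - α| = 1/3.
s(2) - α = -31/15 - (-2) = -31/15 + 2 = -1/15, so |s(2) - α| = 1/15.
|s(1) - α|² = 1/9.
Ratio = (1/15) / (1/9) = 3/5.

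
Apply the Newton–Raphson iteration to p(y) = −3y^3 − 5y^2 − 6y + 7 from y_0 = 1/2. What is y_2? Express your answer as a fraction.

1665515/2522694

p'(y) = −9y^2 − 10y − 6.
p(1/2) = 19/8, p'(1/2) = −53/4, so y_1 = (1/2) − (19/8)/(−53/4) = 36/53.
p(36/53) = −48013/148877, p'(36/53) = −47598/2809, so y_2 = (36/53) − (−48013/148877)/(−47598/2809) = 1665515/2522694.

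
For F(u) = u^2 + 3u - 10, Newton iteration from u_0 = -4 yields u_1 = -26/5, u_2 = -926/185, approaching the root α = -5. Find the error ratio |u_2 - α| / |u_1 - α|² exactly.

5/37

u_1 - α = -26/5 - (-5) = -26/5 + 5 = -1/5, so |u_1 - α| = 1/5.
u_2 - α = -926/185 - (-5) = -926/185 + 5 = -1/185, so |u_2 - α| = 1/185.
|u_1 - α|² = 1/25.
Ratio = (1/185) / (1/25) = 5/37.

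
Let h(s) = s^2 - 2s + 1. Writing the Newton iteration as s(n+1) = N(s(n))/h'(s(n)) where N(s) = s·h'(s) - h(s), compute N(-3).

8

h'(s) = 2s - 2.
N(s) = s·h'(s) - h(s) = s·(2s - 2) - (s^2 - 2s + 1) = s^2 - 1.
N(-3) = 8.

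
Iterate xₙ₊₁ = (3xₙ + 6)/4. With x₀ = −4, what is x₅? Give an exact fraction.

1857/512

x₁ = (3·(−4) + 6)/4 = −3/2.
x₂ = (3·(−3/2) + 6)/4 = 3/8.
x₃ = (3·(3/8) + 6)/4 = 57/32.
x₄ = (3·(57/32) + 6)/4 = 363/128.
x₅ = (3·(363/128) + 6)/4 = 1857/512.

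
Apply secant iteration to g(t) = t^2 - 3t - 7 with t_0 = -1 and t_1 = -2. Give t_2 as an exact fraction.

-3/2

g(-1) = -3, g(-2) = 3. t_2 = (-2) - 3·((-2) - (-1))/(3 - (-3)) = -3/2.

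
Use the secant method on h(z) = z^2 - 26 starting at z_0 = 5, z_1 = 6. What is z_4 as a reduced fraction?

34862/6837

h(5) = -1, h(6) = 10. z_2 = 6 - 10·(6 - 5)/(10 - (-1)) = 56/11.
h(6) = 10, h(56/11) = -10/121. z_3 = (56/11) - (-10/121)·((56/11) - 6)/((-10/121) - 10) = 311/61.
h(56/11) = -10/121, h(311/61) = -25/3721. z_4 = (311/61) - (-25/3721)·((311/61) - (56/11))/((-25/3721) - (-10/121)) = 34862/6837.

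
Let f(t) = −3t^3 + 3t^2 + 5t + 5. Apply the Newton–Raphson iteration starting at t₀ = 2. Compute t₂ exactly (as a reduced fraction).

f'(t) = −9t^2 + 6t + 5.
f(2) = 3, f'(2) = −19, so t₁ = 2 − 3/(−19) = 41/19.
f(41/19) = −2646/6859, f'(41/19) = −8650/361, so t₂ = (41/19) − (−2646/6859)/(−8650/361) = 176002/82175.

176002/82175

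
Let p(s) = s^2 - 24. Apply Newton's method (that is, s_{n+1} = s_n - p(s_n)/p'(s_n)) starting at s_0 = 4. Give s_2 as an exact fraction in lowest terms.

p'(s) = 2s.
p(4) = -8, p'(4) = 8, so s_1 = 4 - (-8)/8 = 5.
p(5) = 1, p'(5) = 10, so s_2 = 5 - 1/10 = 49/10.

49/10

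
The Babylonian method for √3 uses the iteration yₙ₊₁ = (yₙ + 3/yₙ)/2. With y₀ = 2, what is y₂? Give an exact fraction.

y₁ = (2 + 3/2)/2 = 7/4.
y₂ = (7/4 + 3/(7/4))/2 = 97/56.

97/56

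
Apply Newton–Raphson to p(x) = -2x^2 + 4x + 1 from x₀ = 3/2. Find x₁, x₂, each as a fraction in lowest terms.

p'(x) = -4x + 4.
p(3/2) = 5/2, p'(3/2) = -2, so x₁ = (3/2) - (5/2)/(-2) = 11/4.
p(11/4) = -25/8, p'(11/4) = -7, so x₂ = (11/4) - (-25/8)/(-7) = 129/56.

x₁ = 11/4, x₂ = 129/56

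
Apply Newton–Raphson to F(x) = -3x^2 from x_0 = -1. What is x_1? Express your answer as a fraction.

F'(x) = -6x.
F(-1) = -3, F'(-1) = 6, so x_1 = (-1) - (-3)/6 = -1/2.

-1/2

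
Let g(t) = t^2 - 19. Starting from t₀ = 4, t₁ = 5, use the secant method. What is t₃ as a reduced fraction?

61/14

g(4) = -3, g(5) = 6. t₂ = 5 - 6·(5 - 4)/(6 - (-3)) = 13/3.
g(5) = 6, g(13/3) = -2/9. t₃ = (13/3) - (-2/9)·((13/3) - 5)/((-2/9) - 6) = 61/14.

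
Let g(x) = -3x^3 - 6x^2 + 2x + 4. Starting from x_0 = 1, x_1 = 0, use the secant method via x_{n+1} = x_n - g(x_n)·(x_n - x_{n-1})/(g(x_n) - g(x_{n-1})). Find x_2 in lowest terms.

g(1) = -3, g(0) = 4. x_2 = 0 - 4·(0 - 1)/(4 - (-3)) = 4/7.

4/7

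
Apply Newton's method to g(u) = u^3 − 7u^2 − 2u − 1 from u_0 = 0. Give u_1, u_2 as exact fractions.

g'(u) = 3u^2 − 14u − 2.
g(0) = −1, g'(0) = −2, so u_1 = 0 − (−1)/(−2) = −1/2.
g(−1/2) = −15/8, g'(−1/2) = 23/4, so u_2 = (−1/2) − (−15/8)/(23/4) = −4/23.

u_1 = −1/2, u_2 = −4/23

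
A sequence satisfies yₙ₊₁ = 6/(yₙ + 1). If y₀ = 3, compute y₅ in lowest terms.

y₁ = 6/(3 + 1) = 3/2.
y₂ = 6/(3/2 + 1) = 12/5.
y₃ = 6/(12/5 + 1) = 30/17.
y₄ = 6/(30/17 + 1) = 102/47.
y₅ = 6/(102/47 + 1) = 282/149.

282/149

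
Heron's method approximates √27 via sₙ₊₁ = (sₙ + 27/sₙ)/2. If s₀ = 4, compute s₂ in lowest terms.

s₁ = (4 + 27/4)/2 = 43/8.
s₂ = (43/8 + 27/(43/8))/2 = 3577/688.

3577/688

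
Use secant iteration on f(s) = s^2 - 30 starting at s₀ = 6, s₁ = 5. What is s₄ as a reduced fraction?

f(6) = 6, f(5) = -5. s₂ = 5 - (-5)·(5 - 6)/((-5) - 6) = 60/11.
f(5) = -5, f(60/11) = -30/121. s₃ = (60/11) - (-30/121)·((60/11) - 5)/((-30/121) - (-5)) = 126/23.
f(60/11) = -30/121, f(126/23) = 6/529. s₄ = (126/23) - (6/529)·((126/23) - (60/11))/((6/529) - (-30/121)) = 2525/461.

2525/461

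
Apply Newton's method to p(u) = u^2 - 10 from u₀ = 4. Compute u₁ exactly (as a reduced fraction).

13/4

p'(u) = 2u.
p(4) = 6, p'(4) = 8, so u₁ = 4 - 6/8 = 13/4.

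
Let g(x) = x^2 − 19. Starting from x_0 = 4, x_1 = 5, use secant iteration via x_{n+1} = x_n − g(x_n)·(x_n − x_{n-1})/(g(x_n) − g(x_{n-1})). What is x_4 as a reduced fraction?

1591/365

g(4) = −3, g(5) = 6. x_2 = 5 − 6·(5 − 4)/(6 − (−3)) = 13/3.
g(5) = 6, g(13/3) = −2/9. x_3 = (13/3) − (−2/9)·((13/3) − 5)/((−2/9) − 6) = 61/14.
g(13/3) = −2/9, g(61/14) = −3/196. x_4 = (61/14) − (−3/196)·((61/14) − (13/3))/((−3/196) − (−2/9)) = 1591/365.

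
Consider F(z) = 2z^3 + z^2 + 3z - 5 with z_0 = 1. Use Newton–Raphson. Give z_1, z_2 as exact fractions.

F'(z) = 6z^2 + 2z + 3.
F(1) = 1, F'(1) = 11, so z_1 = 1 - 1/11 = 10/11.
F(10/11) = 75/1331, F'(10/11) = 1183/121, so z_2 = (10/11) - (75/1331)/(1183/121) = 11755/13013.

z_1 = 10/11, z_2 = 11755/13013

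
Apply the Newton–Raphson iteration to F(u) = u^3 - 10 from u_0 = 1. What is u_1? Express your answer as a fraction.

4

F'(u) = 3u^2.
F(1) = -9, F'(1) = 3, so u_1 = 1 - (-9)/3 = 4.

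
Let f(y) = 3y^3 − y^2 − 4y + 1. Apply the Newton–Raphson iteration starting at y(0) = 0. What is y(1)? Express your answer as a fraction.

f'(y) = 9y^2 − 2y − 4.
f(0) = 1, f'(0) = −4, so y(1) = 0 − 1/(−4) = 1/4.

1/4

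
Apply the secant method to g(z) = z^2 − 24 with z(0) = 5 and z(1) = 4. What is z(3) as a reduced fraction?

g(5) = 1, g(4) = −8. z(2) = 4 − (−8)·(4 − 5)/((−8) − 1) = 44/9.
g(4) = −8, g(44/9) = −8/81. z(3) = (44/9) − (−8/81)·((44/9) − 4)/((−8/81) − (−8)) = 49/10.

49/10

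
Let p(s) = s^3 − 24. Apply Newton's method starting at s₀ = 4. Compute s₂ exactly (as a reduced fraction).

p'(s) = 3s^2.
p(4) = 40, p'(4) = 48, so s₁ = 4 − 40/48 = 19/6.
p(19/6) = 1675/216, p'(19/6) = 361/12, so s₂ = (19/6) − (1675/216)/(361/12) = 9451/3249.

9451/3249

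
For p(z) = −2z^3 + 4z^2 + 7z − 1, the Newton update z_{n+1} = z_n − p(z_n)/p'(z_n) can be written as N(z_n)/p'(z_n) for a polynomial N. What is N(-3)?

p'(z) = −6z^2 + 8z + 7.
N(z) = z·p'(z) − p(z) = z·(−6z^2 + 8z + 7) − (−2z^3 + 4z^2 + 7z − 1) = −4z^3 + 4z^2 + 1.
N(-3) = 145.

145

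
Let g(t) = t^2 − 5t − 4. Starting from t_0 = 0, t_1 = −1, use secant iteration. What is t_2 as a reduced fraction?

−2/3

g(0) = −4, g(−1) = 2. t_2 = (−1) − 2·((−1) − 0)/(2 − (−4)) = −2/3.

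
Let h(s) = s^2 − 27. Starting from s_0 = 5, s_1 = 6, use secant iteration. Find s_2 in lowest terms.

57/11

h(5) = −2, h(6) = 9. s_2 = 6 − 9·(6 − 5)/(9 − (−2)) = 57/11.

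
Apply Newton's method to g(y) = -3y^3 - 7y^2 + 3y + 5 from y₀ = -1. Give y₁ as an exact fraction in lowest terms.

g'(y) = -9y^2 - 14y + 3.
g(-1) = -2, g'(-1) = 8, so y₁ = (-1) - (-2)/8 = -3/4.

-3/4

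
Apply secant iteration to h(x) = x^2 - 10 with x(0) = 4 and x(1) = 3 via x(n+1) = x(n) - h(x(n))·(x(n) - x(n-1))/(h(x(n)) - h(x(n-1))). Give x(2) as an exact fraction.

h(4) = 6, h(3) = -1. x(2) = 3 - (-1)·(3 - 4)/((-1) - 6) = 22/7.

22/7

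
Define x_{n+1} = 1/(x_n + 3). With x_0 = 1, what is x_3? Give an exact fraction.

x_1 = 1/(1 + 3) = 1/4.
x_2 = 1/(1/4 + 3) = 4/13.
x_3 = 1/(4/13 + 3) = 13/43.

13/43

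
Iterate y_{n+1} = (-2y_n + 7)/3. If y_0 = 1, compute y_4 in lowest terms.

y_1 = (-2·1 + 7)/3 = 5/3.
y_2 = (-2·(5/3) + 7)/3 = 11/9.
y_3 = (-2·(11/9) + 7)/3 = 41/27.
y_4 = (-2·(41/27) + 7)/3 = 107/81.

107/81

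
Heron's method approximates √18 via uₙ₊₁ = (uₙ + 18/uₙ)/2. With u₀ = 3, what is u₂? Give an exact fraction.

u₁ = (3 + 18/3)/2 = 9/2.
u₂ = (9/2 + 18/(9/2))/2 = 17/4.

17/4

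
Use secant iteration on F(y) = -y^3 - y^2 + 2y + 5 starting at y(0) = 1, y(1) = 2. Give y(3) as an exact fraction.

1282/737

F(1) = 5, F(2) = -3. y(2) = 2 - (-3)·(2 - 1)/((-3) - 5) = 13/8.
F(2) = -3, F(13/8) = 675/512. y(3) = (13/8) - (675/512)·((13/8) - 2)/((675/512) - (-3)) = 1282/737.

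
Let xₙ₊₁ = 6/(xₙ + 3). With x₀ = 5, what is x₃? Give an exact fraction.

30/23

x₁ = 6/(5 + 3) = 3/4.
x₂ = 6/(3/4 + 3) = 8/5.
x₃ = 6/(8/5 + 3) = 30/23.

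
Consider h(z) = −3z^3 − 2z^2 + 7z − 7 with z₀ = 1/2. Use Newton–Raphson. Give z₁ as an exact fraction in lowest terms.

h'(z) = −9z^2 − 4z + 7.
h(1/2) = −35/8, h'(1/2) = 11/4, so z₁ = (1/2) − (−35/8)/(11/4) = 23/11.

23/11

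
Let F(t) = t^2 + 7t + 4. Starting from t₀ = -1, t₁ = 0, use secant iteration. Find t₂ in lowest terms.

F(-1) = -2, F(0) = 4. t₂ = 0 - 4·(0 - (-1))/(4 - (-2)) = -2/3.

-2/3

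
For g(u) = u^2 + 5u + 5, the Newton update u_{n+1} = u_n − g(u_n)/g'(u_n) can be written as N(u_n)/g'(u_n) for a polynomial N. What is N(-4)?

g'(u) = 2u + 5.
N(u) = u·g'(u) − g(u) = u·(2u + 5) − (u^2 + 5u + 5) = u^2 − 5.
N(-4) = 11.

11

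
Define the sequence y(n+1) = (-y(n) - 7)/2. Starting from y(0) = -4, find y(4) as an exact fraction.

y(1) = (-(-4) - 7)/2 = -3/2.
y(2) = (-(-3/2) - 7)/2 = -11/4.
y(3) = (-(-11/4) - 7)/2 = -17/8.
y(4) = (-(-17/8) - 7)/2 = -39/16.

-39/16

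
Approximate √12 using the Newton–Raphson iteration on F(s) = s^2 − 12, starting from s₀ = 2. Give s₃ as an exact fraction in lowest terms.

F'(s) = 2s.
F(2) = −8, F'(2) = 4, so s₁ = 2 − (−8)/4 = 4.
F(4) = 4, F'(4) = 8, so s₂ = 4 − 4/8 = 7/2.
F(7/2) = 1/4, F'(7/2) = 7, so s₃ = (7/2) − (1/4)/7 = 97/28.

97/28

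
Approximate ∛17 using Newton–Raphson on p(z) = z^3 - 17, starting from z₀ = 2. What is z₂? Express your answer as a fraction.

625/242

p'(z) = 3z^2.
p(2) = -9, p'(2) = 12, so z₁ = 2 - (-9)/12 = 11/4.
p(11/4) = 243/64, p'(11/4) = 363/16, so z₂ = (11/4) - (243/64)/(363/16) = 625/242.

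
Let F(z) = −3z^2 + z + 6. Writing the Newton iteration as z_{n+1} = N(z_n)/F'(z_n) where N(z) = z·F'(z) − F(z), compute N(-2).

−18

F'(z) = −6z + 1.
N(z) = z·F'(z) − F(z) = z·(−6z + 1) − (−3z^2 + z + 6) = −3z^2 − 6.
N(-2) = −18.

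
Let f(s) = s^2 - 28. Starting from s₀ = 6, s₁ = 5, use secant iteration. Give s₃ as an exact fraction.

f(6) = 8, f(5) = -3. s₂ = 5 - (-3)·(5 - 6)/((-3) - 8) = 58/11.
f(5) = -3, f(58/11) = -24/121. s₃ = (58/11) - (-24/121)·((58/11) - 5)/((-24/121) - (-3)) = 598/113.

598/113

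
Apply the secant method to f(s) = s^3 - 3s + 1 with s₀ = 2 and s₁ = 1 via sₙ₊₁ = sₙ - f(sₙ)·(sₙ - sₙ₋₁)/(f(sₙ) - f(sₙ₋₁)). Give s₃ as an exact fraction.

29/13

f(2) = 3, f(1) = -1. s₂ = 1 - (-1)·(1 - 2)/((-1) - 3) = 5/4.
f(1) = -1, f(5/4) = -51/64. s₃ = (5/4) - (-51/64)·((5/4) - 1)/((-51/64) - (-1)) = 29/13.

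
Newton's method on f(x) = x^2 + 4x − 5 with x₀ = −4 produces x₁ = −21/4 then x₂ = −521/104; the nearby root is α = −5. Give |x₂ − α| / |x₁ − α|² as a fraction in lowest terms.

x₁ − α = −21/4 − (−5) = −21/4 + 5 = −1/4, so |x₁ − α| = 1/4.
x₂ − α = −521/104 − (−5) = −521/104 + 5 = −1/104, so |x₂ − α| = 1/104.
|x₁ − α|² = 1/16.
Ratio = (1/104) / (1/16) = 2/13.

2/13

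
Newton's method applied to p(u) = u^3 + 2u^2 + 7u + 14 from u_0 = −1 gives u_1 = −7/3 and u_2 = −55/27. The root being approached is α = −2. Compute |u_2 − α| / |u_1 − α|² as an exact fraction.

u_1 − α = −7/3 − (−2) = −7/3 + 2 = −1/3, so |u_1 − α| = 1/3.
u_2 − α = −55/27 − (−2) = −55/27 + 2 = −1/27, so |u_2 − α| = 1/27.
|u_1 − α|² = 1/9.
Ratio = (1/27) / (1/9) = 1/3.

1/3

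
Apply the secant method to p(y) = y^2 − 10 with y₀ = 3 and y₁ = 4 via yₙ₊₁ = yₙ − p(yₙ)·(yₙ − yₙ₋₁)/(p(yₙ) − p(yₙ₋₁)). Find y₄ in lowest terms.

3488/1103

p(3) = −1, p(4) = 6. y₂ = 4 − 6·(4 − 3)/(6 − (−1)) = 22/7.
p(4) = 6, p(22/7) = −6/49. y₃ = (22/7) − (−6/49)·((22/7) − 4)/((−6/49) − 6) = 79/25.
p(22/7) = −6/49, p(79/25) = −9/625. y₄ = (79/25) − (−9/625)·((79/25) − (22/7))/((−9/625) − (−6/49)) = 3488/1103.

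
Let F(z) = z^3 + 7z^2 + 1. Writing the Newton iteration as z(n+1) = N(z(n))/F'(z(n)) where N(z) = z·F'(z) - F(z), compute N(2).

43

F'(z) = 3z^2 + 14z.
N(z) = z·F'(z) - F(z) = z·(3z^2 + 14z) - (z^3 + 7z^2 + 1) = 2z^3 + 7z^2 - 1.
N(2) = 43.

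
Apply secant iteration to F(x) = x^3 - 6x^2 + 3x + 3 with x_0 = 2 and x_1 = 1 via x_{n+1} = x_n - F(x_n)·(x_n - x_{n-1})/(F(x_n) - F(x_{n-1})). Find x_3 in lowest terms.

F(2) = -7, F(1) = 1. x_2 = 1 - 1·(1 - 2)/(1 - (-7)) = 9/8.
F(1) = 1, F(9/8) = 105/512. x_3 = (9/8) - (105/512)·((9/8) - 1)/((105/512) - 1) = 471/407.

471/407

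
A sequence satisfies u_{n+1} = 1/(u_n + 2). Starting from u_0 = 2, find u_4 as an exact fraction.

u_1 = 1/(2 + 2) = 1/4.
u_2 = 1/(1/4 + 2) = 4/9.
u_3 = 1/(4/9 + 2) = 9/22.
u_4 = 1/(9/22 + 2) = 22/53.

22/53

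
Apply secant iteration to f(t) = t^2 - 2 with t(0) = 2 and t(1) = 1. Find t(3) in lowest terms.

f(2) = 2, f(1) = -1. t(2) = 1 - (-1)·(1 - 2)/((-1) - 2) = 4/3.
f(1) = -1, f(4/3) = -2/9. t(3) = (4/3) - (-2/9)·((4/3) - 1)/((-2/9) - (-1)) = 10/7.

10/7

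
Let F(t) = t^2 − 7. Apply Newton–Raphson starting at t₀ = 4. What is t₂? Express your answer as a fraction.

977/368

F'(t) = 2t.
F(4) = 9, F'(4) = 8, so t₁ = 4 − 9/8 = 23/8.
F(23/8) = 81/64, F'(23/8) = 23/4, so t₂ = (23/8) − (81/64)/(23/4) = 977/368.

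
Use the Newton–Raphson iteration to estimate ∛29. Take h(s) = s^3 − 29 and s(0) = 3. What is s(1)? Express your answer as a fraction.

h'(s) = 3s^2.
h(3) = −2, h'(3) = 27, so s(1) = 3 − (−2)/27 = 83/27.

83/27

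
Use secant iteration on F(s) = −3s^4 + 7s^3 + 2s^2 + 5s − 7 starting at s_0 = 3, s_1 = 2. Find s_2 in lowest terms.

113/47

F(3) = −28, F(2) = 19. s_2 = 2 − 19·(2 − 3)/(19 − (−28)) = 113/47.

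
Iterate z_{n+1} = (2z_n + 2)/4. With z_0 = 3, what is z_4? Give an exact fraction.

9/8

z_1 = (2·3 + 2)/4 = 2.
z_2 = (2·2 + 2)/4 = 3/2.
z_3 = (2·(3/2) + 2)/4 = 5/4.
z_4 = (2·(5/4) + 2)/4 = 9/8.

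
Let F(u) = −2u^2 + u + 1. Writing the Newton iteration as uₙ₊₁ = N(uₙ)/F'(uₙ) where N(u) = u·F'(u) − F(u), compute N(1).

−3

F'(u) = −4u + 1.
N(u) = u·F'(u) − F(u) = u·(−4u + 1) − (−2u^2 + u + 1) = −2u^2 − 1.
N(1) = −3.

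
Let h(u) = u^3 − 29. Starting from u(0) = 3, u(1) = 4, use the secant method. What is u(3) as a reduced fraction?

h(3) = −2, h(4) = 35. u(2) = 4 − 35·(4 − 3)/(35 − (−2)) = 113/37.
h(4) = 35, h(113/37) = −26040/50653. u(3) = (113/37) − (−26040/50653)·((113/37) − 4)/((−26040/50653) − 35) = 157673/51397.

157673/51397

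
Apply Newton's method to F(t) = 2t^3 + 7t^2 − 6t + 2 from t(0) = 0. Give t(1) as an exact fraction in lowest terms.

1/3

F'(t) = 6t^2 + 14t − 6.
F(0) = 2, F'(0) = −6, so t(1) = 0 − 2/(−6) = 1/3.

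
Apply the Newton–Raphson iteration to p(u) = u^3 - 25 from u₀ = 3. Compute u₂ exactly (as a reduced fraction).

p'(u) = 3u^2.
p(3) = 2, p'(3) = 27, so u₁ = 3 - 2/27 = 79/27.
p(79/27) = 964/19683, p'(79/27) = 6241/243, so u₂ = (79/27) - (964/19683)/(6241/243) = 1478153/505521.

1478153/505521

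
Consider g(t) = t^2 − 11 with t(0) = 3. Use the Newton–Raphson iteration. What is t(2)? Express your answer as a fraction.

199/60

g'(t) = 2t.
g(3) = −2, g'(3) = 6, so t(1) = 3 − (−2)/6 = 10/3.
g(10/3) = 1/9, g'(10/3) = 20/3, so t(2) = (10/3) − (1/9)/(20/3) = 199/60.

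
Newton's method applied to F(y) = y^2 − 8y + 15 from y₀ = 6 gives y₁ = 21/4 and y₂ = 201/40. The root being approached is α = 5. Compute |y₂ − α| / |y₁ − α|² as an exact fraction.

2/5

y₁ − α = 21/4 − 5 = 1/4, so |y₁ − α| = 1/4.
y₂ − α = 201/40 − 5 = 1/40, so |y₂ − α| = 1/40.
|y₁ − α|² = 1/16.
Ratio = (1/40) / (1/16) = 2/5.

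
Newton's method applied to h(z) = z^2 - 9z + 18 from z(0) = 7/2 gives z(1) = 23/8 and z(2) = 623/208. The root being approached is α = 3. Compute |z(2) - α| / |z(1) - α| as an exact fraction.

1/26

z(1) - α = 23/8 - 3 = -1/8, so |z(1) - α| = 1/8.
z(2) - α = 623/208 - 3 = -1/208, so |z(2) - α| = 1/208.
Ratio = (1/208) / (1/8) = 1/26.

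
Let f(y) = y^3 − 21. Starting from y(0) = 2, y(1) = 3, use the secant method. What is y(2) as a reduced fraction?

51/19

f(2) = −13, f(3) = 6. y(2) = 3 − 6·(3 − 2)/(6 − (−13)) = 51/19.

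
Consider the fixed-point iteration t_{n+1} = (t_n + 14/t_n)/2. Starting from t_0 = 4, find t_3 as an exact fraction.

t_1 = (4 + 14/4)/2 = 15/4.
t_2 = (15/4 + 14/(15/4))/2 = 449/120.
t_3 = (449/120 + 14/(449/120))/2 = 403201/107760.

403201/107760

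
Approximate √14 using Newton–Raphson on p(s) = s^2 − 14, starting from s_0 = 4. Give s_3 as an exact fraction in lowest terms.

p'(s) = 2s.
p(4) = 2, p'(4) = 8, so s_1 = 4 − 2/8 = 15/4.
p(15/4) = 1/16, p'(15/4) = 15/2, so s_2 = (15/4) − (1/16)/(15/2) = 449/120.
p(449/120) = 1/14400, p'(449/120) = 449/60, so s_3 = (449/120) − (1/14400)/(449/60) = 403201/107760.

403201/107760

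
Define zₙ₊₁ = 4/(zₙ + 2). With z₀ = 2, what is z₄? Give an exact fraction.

z₁ = 4/(2 + 2) = 1.
z₂ = 4/(1 + 2) = 4/3.
z₃ = 4/(4/3 + 2) = 6/5.
z₄ = 4/(6/5 + 2) = 5/4.

5/4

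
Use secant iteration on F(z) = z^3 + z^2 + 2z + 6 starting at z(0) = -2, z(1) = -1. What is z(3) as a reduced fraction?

F(-2) = -2, F(-1) = 4. z(2) = (-1) - 4·((-1) - (-2))/(4 - (-2)) = -5/3.
F(-1) = 4, F(-5/3) = 22/27. z(3) = (-5/3) - (22/27)·((-5/3) - (-1))/((22/27) - 4) = -79/43.

-79/43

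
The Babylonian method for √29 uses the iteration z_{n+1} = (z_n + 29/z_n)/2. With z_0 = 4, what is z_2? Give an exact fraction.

3881/720

z_1 = (4 + 29/4)/2 = 45/8.
z_2 = (45/8 + 29/(45/8))/2 = 3881/720.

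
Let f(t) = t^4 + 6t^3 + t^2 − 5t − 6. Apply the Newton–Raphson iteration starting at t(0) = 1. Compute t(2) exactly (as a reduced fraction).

4087162/3604471

f'(t) = 4t^3 + 18t^2 + 2t − 5.
f(1) = −3, f'(1) = 19, so t(1) = 1 − (−3)/19 = 22/19.
f(22/19) = 86436/130321, f'(22/19) = 189709/6859, so t(2) = (22/19) − (86436/130321)/(189709/6859) = 4087162/3604471.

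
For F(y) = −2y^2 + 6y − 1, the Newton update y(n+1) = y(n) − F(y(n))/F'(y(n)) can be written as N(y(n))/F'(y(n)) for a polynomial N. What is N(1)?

F'(y) = −4y + 6.
N(y) = y·F'(y) − F(y) = y·(−4y + 6) − (−2y^2 + 6y − 1) = −2y^2 + 1.
N(1) = −1.

−1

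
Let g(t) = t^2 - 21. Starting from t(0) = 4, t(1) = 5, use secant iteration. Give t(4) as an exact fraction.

g(4) = -5, g(5) = 4. t(2) = 5 - 4·(5 - 4)/(4 - (-5)) = 41/9.
g(5) = 4, g(41/9) = -20/81. t(3) = (41/9) - (-20/81)·((41/9) - 5)/((-20/81) - 4) = 197/43.
g(41/9) = -20/81, g(197/43) = -20/1849. t(4) = (197/43) - (-20/1849)·((197/43) - (41/9))/((-20/1849) - (-20/81)) = 4051/884.

4051/884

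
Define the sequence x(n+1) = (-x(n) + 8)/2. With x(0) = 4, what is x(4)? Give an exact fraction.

11/4

x(1) = (-4 + 8)/2 = 2.
x(2) = (-2 + 8)/2 = 3.
x(3) = (-3 + 8)/2 = 5/2.
x(4) = (-(5/2) + 8)/2 = 11/4.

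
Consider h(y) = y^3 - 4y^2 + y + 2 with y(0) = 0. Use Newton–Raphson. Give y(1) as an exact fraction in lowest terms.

h'(y) = 3y^2 - 8y + 1.
h(0) = 2, h'(0) = 1, so y(1) = 0 - 2/1 = -2.

-2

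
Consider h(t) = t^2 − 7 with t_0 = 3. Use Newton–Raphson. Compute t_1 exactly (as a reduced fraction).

h'(t) = 2t.
h(3) = 2, h'(3) = 6, so t_1 = 3 − 2/6 = 8/3.

8/3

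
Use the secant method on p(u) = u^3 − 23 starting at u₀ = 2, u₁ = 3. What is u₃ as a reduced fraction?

p(2) = −15, p(3) = 4. u₂ = 3 − 4·(3 − 2)/(4 − (−15)) = 53/19.
p(3) = 4, p(53/19) = −8880/6859. u₃ = (53/19) − (−8880/6859)·((53/19) − 3)/((−8880/6859) − 4) = 25793/9079.

25793/9079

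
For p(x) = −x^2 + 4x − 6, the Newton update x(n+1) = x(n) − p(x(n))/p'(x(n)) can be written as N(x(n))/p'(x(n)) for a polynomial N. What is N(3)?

−3

p'(x) = −2x + 4.
N(x) = x·p'(x) − p(x) = x·(−2x + 4) − (−x^2 + 4x − 6) = −x^2 + 6.
N(3) = −3.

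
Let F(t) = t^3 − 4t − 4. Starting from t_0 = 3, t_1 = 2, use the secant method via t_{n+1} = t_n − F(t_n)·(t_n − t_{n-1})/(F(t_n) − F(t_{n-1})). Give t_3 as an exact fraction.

1313/544

F(3) = 11, F(2) = −4. t_2 = 2 − (−4)·(2 − 3)/((−4) − 11) = 34/15.
F(2) = −4, F(34/15) = −4796/3375. t_3 = (34/15) − (−4796/3375)·((34/15) − 2)/((−4796/3375) − (−4)) = 1313/544.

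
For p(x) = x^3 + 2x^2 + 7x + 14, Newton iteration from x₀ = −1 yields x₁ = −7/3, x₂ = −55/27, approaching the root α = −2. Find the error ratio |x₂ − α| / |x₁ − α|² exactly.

x₁ − α = −7/3 − (−2) = −7/3 + 2 = −1/3, so |x₁ − α| = 1/3.
x₂ − α = −55/27 − (−2) = −55/27 + 2 = −1/27, so |x₂ − α| = 1/27.
|x₁ − α|² = 1/9.
Ratio = (1/27) / (1/9) = 1/3.

1/3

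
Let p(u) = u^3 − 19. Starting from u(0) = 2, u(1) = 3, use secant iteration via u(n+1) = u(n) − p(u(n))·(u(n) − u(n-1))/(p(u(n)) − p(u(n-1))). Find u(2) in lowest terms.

p(2) = −11, p(3) = 8. u(2) = 3 − 8·(3 − 2)/(8 − (−11)) = 49/19.

49/19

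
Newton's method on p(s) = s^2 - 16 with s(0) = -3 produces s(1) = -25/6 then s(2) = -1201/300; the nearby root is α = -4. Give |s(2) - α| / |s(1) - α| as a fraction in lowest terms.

s(1) - α = -25/6 - (-4) = -25/6 + 4 = -1/6, so |s(1) - α| = 1/6.
s(2) - α = -1201/300 - (-4) = -1201/300 + 4 = -1/300, so |s(2) - α| = 1/300.
Ratio = (1/300) / (1/6) = 1/50.

1/50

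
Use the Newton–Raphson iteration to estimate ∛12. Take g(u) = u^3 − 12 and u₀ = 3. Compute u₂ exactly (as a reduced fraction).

g'(u) = 3u^2.
g(3) = 15, g'(3) = 27, so u₁ = 3 − 15/27 = 22/9.
g(22/9) = 1900/729, g'(22/9) = 484/27, so u₂ = (22/9) − (1900/729)/(484/27) = 7511/3267.

7511/3267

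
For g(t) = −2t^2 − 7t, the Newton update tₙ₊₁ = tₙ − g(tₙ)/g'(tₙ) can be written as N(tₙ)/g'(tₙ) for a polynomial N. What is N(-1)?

−2

g'(t) = −4t − 7.
N(t) = t·g'(t) − g(t) = t·(−4t − 7) − (−2t^2 − 7t) = −2t^2.
N(-1) = −2.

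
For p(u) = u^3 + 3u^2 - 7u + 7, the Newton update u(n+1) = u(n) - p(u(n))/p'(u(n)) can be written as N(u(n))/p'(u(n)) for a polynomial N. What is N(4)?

p'(u) = 3u^2 + 6u - 7.
N(u) = u·p'(u) - p(u) = u·(3u^2 + 6u - 7) - (u^3 + 3u^2 - 7u + 7) = 2u^3 + 3u^2 - 7.
N(4) = 169.

169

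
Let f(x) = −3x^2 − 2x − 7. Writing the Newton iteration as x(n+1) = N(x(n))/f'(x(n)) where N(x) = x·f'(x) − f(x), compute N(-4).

f'(x) = −6x − 2.
N(x) = x·f'(x) − f(x) = x·(−6x − 2) − (−3x^2 − 2x − 7) = −3x^2 + 7.
N(-4) = −41.

−41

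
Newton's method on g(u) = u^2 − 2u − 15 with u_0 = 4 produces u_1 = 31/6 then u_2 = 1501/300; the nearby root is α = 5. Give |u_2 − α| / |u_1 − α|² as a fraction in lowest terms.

u_1 − α = 31/6 − 5 = 1/6, so |u_1 − α| = 1/6.
u_2 − α = 1501/300 − 5 = 1/300, so |u_2 − α| = 1/300.
|u_1 − α|² = 1/36.
Ratio = (1/300) / (1/36) = 3/25.

3/25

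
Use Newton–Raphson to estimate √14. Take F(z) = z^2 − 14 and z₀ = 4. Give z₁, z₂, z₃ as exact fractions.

z₁ = 15/4, z₂ = 449/120, z₃ = 403201/107760

F'(z) = 2z.
F(4) = 2, F'(4) = 8, so z₁ = 4 − 2/8 = 15/4.
F(15/4) = 1/16, F'(15/4) = 15/2, so z₂ = (15/4) − (1/16)/(15/2) = 449/120.
F(449/120) = 1/14400, F'(449/120) = 449/60, so z₃ = (449/120) − (1/14400)/(449/60) = 403201/107760.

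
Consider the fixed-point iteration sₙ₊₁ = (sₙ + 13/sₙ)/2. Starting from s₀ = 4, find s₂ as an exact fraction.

s₁ = (4 + 13/4)/2 = 29/8.
s₂ = (29/8 + 13/(29/8))/2 = 1673/464.

1673/464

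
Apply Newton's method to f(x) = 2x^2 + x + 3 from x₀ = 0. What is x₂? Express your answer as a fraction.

f'(x) = 4x + 1.
f(0) = 3, f'(0) = 1, so x₁ = 0 − 3/1 = −3.
f(−3) = 18, f'(−3) = −11, so x₂ = (−3) − 18/(−11) = −15/11.

−15/11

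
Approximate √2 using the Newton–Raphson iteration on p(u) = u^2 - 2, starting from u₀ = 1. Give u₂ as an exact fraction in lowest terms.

p'(u) = 2u.
p(1) = -1, p'(1) = 2, so u₁ = 1 - (-1)/2 = 3/2.
p(3/2) = 1/4, p'(3/2) = 3, so u₂ = (3/2) - (1/4)/3 = 17/12.

17/12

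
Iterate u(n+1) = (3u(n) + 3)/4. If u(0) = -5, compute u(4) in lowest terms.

15/32

u(1) = (3·(-5) + 3)/4 = -3.
u(2) = (3·(-3) + 3)/4 = -3/2.
u(3) = (3·(-3/2) + 3)/4 = -3/8.
u(4) = (3·(-3/8) + 3)/4 = 15/32.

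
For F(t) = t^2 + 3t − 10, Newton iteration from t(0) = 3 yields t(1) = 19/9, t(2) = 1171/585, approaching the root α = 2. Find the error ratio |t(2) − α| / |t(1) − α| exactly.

t(1) − α = 19/9 − 2 = 1/9, so |t(1) − α| = 1/9.
t(2) − α = 1171/585 − 2 = 1/585, so |t(2) − α| = 1/585.
Ratio = (1/585) / (1/9) = 1/65.

1/65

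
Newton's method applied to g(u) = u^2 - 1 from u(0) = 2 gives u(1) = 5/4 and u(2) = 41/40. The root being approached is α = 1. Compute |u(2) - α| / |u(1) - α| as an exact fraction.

u(1) - α = 5/4 - 1 = 1/4, so |u(1) - α| = 1/4.
u(2) - α = 41/40 - 1 = 1/40, so |u(2) - α| = 1/40.
Ratio = (1/40) / (1/4) = 1/10.

1/10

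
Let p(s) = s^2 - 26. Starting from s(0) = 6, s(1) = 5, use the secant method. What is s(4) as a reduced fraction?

p(6) = 10, p(5) = -1. s(2) = 5 - (-1)·(5 - 6)/((-1) - 10) = 56/11.
p(5) = -1, p(56/11) = -10/121. s(3) = (56/11) - (-10/121)·((56/11) - 5)/((-10/121) - (-1)) = 566/111.
p(56/11) = -10/121, p(566/111) = 10/12321. s(4) = (566/111) - (10/12321)·((566/111) - (56/11))/((10/12321) - (-10/121)) = 31721/6221.

31721/6221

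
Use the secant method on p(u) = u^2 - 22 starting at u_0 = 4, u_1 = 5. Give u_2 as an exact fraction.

14/3

p(4) = -6, p(5) = 3. u_2 = 5 - 3·(5 - 4)/(3 - (-6)) = 14/3.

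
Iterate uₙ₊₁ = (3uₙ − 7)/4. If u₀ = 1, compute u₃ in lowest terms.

−29/8

u₁ = (3·1 − 7)/4 = −1.
u₂ = (3·(−1) − 7)/4 = −5/2.
u₃ = (3·(−5/2) − 7)/4 = −29/8.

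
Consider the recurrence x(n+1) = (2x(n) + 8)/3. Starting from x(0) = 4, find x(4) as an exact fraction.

584/81

x(1) = (2·4 + 8)/3 = 16/3.
x(2) = (2·(16/3) + 8)/3 = 56/9.
x(3) = (2·(56/9) + 8)/3 = 184/27.
x(4) = (2·(184/27) + 8)/3 = 584/81.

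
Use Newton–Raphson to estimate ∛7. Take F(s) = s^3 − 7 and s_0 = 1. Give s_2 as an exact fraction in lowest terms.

F'(s) = 3s^2.
F(1) = −6, F'(1) = 3, so s_1 = 1 − (−6)/3 = 3.
F(3) = 20, F'(3) = 27, so s_2 = 3 − 20/27 = 61/27.

61/27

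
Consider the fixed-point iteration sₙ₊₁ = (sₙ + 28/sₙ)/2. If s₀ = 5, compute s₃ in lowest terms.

s₁ = (5 + 28/5)/2 = 53/10.
s₂ = (53/10 + 28/(53/10))/2 = 5609/1060.
s₃ = (5609/1060 + 28/(5609/1060))/2 = 62921681/11891080.

62921681/11891080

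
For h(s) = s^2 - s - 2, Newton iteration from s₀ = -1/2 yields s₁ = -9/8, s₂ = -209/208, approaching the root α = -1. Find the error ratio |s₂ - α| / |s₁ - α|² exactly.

4/13

s₁ - α = -9/8 - (-1) = -9/8 + 1 = -1/8, so |s₁ - α| = 1/8.
s₂ - α = -209/208 - (-1) = -209/208 + 1 = -1/208, so |s₂ - α| = 1/208.
|s₁ - α|² = 1/64.
Ratio = (1/208) / (1/64) = 4/13.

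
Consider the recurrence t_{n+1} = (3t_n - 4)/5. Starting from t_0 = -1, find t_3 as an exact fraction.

-223/125

t_1 = (3·(-1) - 4)/5 = -7/5.
t_2 = (3·(-7/5) - 4)/5 = -41/25.
t_3 = (3·(-41/25) - 4)/5 = -223/125.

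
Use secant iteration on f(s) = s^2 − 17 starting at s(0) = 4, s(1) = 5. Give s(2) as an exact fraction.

f(4) = −1, f(5) = 8. s(2) = 5 − 8·(5 − 4)/(8 − (−1)) = 37/9.

37/9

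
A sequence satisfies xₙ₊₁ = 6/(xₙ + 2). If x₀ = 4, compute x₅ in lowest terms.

x₁ = 6/(4 + 2) = 1.
x₂ = 6/(1 + 2) = 2.
x₃ = 6/(2 + 2) = 3/2.
x₄ = 6/(3/2 + 2) = 12/7.
x₅ = 6/(12/7 + 2) = 21/13.

21/13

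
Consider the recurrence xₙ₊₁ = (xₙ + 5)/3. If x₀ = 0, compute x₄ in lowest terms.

x₁ = (0 + 5)/3 = 5/3.
x₂ = ((5/3) + 5)/3 = 20/9.
x₃ = ((20/9) + 5)/3 = 65/27.
x₄ = ((65/27) + 5)/3 = 200/81.

200/81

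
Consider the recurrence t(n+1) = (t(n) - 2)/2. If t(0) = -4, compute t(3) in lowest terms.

-9/4

t(1) = ((-4) - 2)/2 = -3.
t(2) = ((-3) - 2)/2 = -5/2.
t(3) = ((-5/2) - 2)/2 = -9/4.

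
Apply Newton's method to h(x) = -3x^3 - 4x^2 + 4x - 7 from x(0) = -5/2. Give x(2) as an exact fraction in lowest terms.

-4983783/2135767

h'(x) = -9x^2 - 8x + 4.
h(-5/2) = 39/8, h'(-5/2) = -129/4, so x(1) = (-5/2) - (39/8)/(-129/4) = -101/43.
h(-101/43) = 32786/79507, h'(-101/43) = -49669/1849, so x(2) = (-101/43) - (32786/79507)/(-49669/1849) = -4983783/2135767.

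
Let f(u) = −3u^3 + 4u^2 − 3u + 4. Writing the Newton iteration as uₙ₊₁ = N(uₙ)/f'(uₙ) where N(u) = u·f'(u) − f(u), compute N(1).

f'(u) = −9u^2 + 8u − 3.
N(u) = u·f'(u) − f(u) = u·(−9u^2 + 8u − 3) − (−3u^3 + 4u^2 − 3u + 4) = −6u^3 + 4u^2 − 4.
N(1) = −6.

−6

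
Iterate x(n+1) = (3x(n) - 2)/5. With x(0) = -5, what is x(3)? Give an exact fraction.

x(1) = (3·(-5) - 2)/5 = -17/5.
x(2) = (3·(-17/5) - 2)/5 = -61/25.
x(3) = (3·(-61/25) - 2)/5 = -233/125.

-233/125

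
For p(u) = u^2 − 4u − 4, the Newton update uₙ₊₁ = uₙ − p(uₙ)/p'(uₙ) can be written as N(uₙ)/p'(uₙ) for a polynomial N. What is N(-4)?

p'(u) = 2u − 4.
N(u) = u·p'(u) − p(u) = u·(2u − 4) − (u^2 − 4u − 4) = u^2 + 4.
N(-4) = 20.

20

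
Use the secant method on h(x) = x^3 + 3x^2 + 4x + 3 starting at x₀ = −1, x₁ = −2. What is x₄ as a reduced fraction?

h(−1) = 1, h(−2) = −1. x₂ = (−2) − (−1)·((−2) − (−1))/((−1) − 1) = −3/2.
h(−2) = −1, h(−3/2) = 3/8. x₃ = (−3/2) − (3/8)·((−3/2) − (−2))/((3/8) − (−1)) = −18/11.
h(−3/2) = 3/8, h(−18/11) = 141/1331. x₄ = (−18/11) − (141/1331)·((−18/11) − (−3/2))/((141/1331) − (3/8)) = −1614/955.

−1614/955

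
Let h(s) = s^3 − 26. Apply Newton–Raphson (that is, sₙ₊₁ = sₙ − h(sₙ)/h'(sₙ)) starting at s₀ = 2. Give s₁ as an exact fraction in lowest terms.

7/2

h'(s) = 3s^2.
h(2) = −18, h'(2) = 12, so s₁ = 2 − (−18)/12 = 7/2.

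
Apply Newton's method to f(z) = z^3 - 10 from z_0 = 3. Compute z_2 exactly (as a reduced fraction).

f'(z) = 3z^2.
f(3) = 17, f'(3) = 27, so z_1 = 3 - 17/27 = 64/27.
f(64/27) = 65314/19683, f'(64/27) = 4096/243, so z_2 = (64/27) - (65314/19683)/(4096/243) = 360559/165888.

360559/165888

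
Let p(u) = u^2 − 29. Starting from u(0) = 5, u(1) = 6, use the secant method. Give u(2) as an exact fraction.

59/11

p(5) = −4, p(6) = 7. u(2) = 6 − 7·(6 − 5)/(7 − (−4)) = 59/11.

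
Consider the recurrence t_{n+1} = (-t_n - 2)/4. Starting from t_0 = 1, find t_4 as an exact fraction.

t_1 = (-1 - 2)/4 = -3/4.
t_2 = (-(-3/4) - 2)/4 = -5/16.
t_3 = (-(-5/16) - 2)/4 = -27/64.
t_4 = (-(-27/64) - 2)/4 = -101/256.

-101/256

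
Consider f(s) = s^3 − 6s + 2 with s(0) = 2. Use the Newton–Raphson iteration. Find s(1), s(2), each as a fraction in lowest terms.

s(1) = 7/3, s(2) = 632/279

f'(s) = 3s^2 − 6.
f(2) = −2, f'(2) = 6, so s(1) = 2 − (−2)/6 = 7/3.
f(7/3) = 19/27, f'(7/3) = 31/3, so s(2) = (7/3) − (19/27)/(31/3) = 632/279.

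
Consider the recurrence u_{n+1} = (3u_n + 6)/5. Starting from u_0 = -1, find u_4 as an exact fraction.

1551/625

u_1 = (3·(-1) + 6)/5 = 3/5.
u_2 = (3·(3/5) + 6)/5 = 39/25.
u_3 = (3·(39/25) + 6)/5 = 267/125.
u_4 = (3·(267/125) + 6)/5 = 1551/625.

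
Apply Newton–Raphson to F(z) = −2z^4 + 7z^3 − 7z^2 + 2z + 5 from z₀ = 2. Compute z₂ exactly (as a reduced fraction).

27957/11026

F'(z) = −8z^3 + 21z^2 − 14z + 2.
F(2) = 5, F'(2) = −6, so z₁ = 2 − 5/(−6) = 17/6.
F(17/6) = −4925/324, F'(17/6) = −5513/108, so z₂ = (17/6) − (−4925/324)/(−5513/108) = 27957/11026.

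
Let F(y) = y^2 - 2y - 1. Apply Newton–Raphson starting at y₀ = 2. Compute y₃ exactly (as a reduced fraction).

985/408

F'(y) = 2y - 2.
F(2) = -1, F'(2) = 2, so y₁ = 2 - (-1)/2 = 5/2.
F(5/2) = 1/4, F'(5/2) = 3, so y₂ = (5/2) - (1/4)/3 = 29/12.
F(29/12) = 1/144, F'(29/12) = 17/6, so y₃ = (29/12) - (1/144)/(17/6) = 985/408.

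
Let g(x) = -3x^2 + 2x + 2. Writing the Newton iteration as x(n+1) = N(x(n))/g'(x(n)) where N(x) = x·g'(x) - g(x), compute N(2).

g'(x) = -6x + 2.
N(x) = x·g'(x) - g(x) = x·(-6x + 2) - (-3x^2 + 2x + 2) = -3x^2 - 2.
N(2) = -14.

-14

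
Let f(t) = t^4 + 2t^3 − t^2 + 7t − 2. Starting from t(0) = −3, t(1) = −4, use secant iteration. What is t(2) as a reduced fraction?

f(−3) = −5, f(−4) = 82. t(2) = (−4) − 82·((−4) − (−3))/(82 − (−5)) = −266/87.

−266/87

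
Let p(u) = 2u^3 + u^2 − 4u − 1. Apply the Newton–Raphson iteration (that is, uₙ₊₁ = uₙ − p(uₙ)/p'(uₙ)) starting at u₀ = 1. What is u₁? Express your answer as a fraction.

3/2

p'(u) = 6u^2 + 2u − 4.
p(1) = −2, p'(1) = 4, so u₁ = 1 − (−2)/4 = 3/2.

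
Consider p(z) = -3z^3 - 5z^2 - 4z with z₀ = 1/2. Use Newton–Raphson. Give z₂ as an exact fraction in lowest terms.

p'(z) = -9z^2 - 10z - 4.
p(1/2) = -29/8, p'(1/2) = -45/4, so z₁ = (1/2) - (-29/8)/(-45/4) = 8/45.
p(8/45) = -26912/30375, p'(8/45) = -1364/225, so z₂ = (8/45) - (-26912/30375)/(-1364/225) = 1456/46035.

1456/46035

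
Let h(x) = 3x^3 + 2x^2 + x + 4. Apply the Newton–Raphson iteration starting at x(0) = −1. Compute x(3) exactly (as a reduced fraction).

−547084/437115

h'(x) = 9x^2 + 4x + 1.
h(−1) = 2, h'(−1) = 6, so x(1) = (−1) − 2/6 = −4/3.
h(−4/3) = −8/9, h'(−4/3) = 35/3, so x(2) = (−4/3) − (−8/9)/(35/3) = −44/35.
h(−44/35) = −2432/42875, h'(−44/35) = 12489/1225, so x(3) = (−44/35) − (−2432/42875)/(12489/1225) = −547084/437115.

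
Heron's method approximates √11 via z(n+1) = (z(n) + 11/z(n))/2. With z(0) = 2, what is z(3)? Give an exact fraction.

319201/96240

z(1) = (2 + 11/2)/2 = 15/4.
z(2) = (15/4 + 11/(15/4))/2 = 401/120.
z(3) = (401/120 + 11/(401/120))/2 = 319201/96240.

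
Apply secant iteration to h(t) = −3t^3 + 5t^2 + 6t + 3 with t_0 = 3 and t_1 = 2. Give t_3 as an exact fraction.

h(3) = −15, h(2) = 11. t_2 = 2 − 11·(2 − 3)/(11 − (−15)) = 63/26.
h(2) = 11, h(63/26) = 74085/17576. t_3 = (63/26) − (74085/17576)·((63/26) − 2)/((74085/17576) − 11) = 29118/10841.

29118/10841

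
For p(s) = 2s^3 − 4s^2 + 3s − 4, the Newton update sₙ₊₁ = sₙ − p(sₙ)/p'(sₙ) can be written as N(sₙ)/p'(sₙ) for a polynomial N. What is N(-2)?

−44

p'(s) = 6s^2 − 8s + 3.
N(s) = s·p'(s) − p(s) = s·(6s^2 − 8s + 3) − (2s^3 − 4s^2 + 3s − 4) = 4s^3 − 4s^2 + 4.
N(-2) = −44.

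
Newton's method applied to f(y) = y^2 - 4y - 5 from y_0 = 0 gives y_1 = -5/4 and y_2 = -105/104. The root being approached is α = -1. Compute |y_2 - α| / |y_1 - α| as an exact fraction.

1/26

y_1 - α = -5/4 - (-1) = -5/4 + 1 = -1/4, so |y_1 - α| = 1/4.
y_2 - α = -105/104 - (-1) = -105/104 + 1 = -1/104, so |y_2 - α| = 1/104.
Ratio = (1/104) / (1/4) = 1/26.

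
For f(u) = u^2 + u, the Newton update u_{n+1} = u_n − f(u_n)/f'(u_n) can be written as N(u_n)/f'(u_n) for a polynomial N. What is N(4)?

16

f'(u) = 2u + 1.
N(u) = u·f'(u) − f(u) = u·(2u + 1) − (u^2 + u) = u^2.
N(4) = 16.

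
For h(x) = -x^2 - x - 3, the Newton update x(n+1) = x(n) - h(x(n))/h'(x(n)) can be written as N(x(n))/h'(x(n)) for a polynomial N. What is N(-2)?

h'(x) = -2x - 1.
N(x) = x·h'(x) - h(x) = x·(-2x - 1) - (-x^2 - x - 3) = -x^2 + 3.
N(-2) = -1.

-1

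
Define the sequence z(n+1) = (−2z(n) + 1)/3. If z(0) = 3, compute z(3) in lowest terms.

z(1) = (−2·3 + 1)/3 = −5/3.
z(2) = (−2·(−5/3) + 1)/3 = 13/9.
z(3) = (−2·(13/9) + 1)/3 = −17/27.

−17/27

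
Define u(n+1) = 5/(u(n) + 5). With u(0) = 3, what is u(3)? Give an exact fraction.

u(1) = 5/(3 + 5) = 5/8.
u(2) = 5/(5/8 + 5) = 8/9.
u(3) = 5/(8/9 + 5) = 45/53.

45/53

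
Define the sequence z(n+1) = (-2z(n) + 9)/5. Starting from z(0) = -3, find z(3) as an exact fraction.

z(1) = (-2·(-3) + 9)/5 = 3.
z(2) = (-2·3 + 9)/5 = 3/5.
z(3) = (-2·(3/5) + 9)/5 = 39/25.

39/25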